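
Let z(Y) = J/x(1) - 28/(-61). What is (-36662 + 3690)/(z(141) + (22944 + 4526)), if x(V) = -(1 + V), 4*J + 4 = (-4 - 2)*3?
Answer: -8045168/6703463 ≈ -1.2002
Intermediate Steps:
J = -11/2 (J = -1 + ((-4 - 2)*3)/4 = -1 + (-6*3)/4 = -1 + (¼)*(-18) = -1 - 9/2 = -11/2 ≈ -5.5000)
x(V) = -1 - V
z(Y) = 783/244 (z(Y) = -11/(2*(-1 - 1*1)) - 28/(-61) = -11/(2*(-1 - 1)) - 28*(-1/61) = -11/2/(-2) + 28/61 = -11/2*(-½) + 28/61 = 11/4 + 28/61 = 783/244)
(-36662 + 3690)/(z(141) + (22944 + 4526)) = (-36662 + 3690)/(783/244 + (22944 + 4526)) = -32972/(783/244 + 27470) = -32972/6703463/244 = -32972*244/6703463 = -8045168/6703463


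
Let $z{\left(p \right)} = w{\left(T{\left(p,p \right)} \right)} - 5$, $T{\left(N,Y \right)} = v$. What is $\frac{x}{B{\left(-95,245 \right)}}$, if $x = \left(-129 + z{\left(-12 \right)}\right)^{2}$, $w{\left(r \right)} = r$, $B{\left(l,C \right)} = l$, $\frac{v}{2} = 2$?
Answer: $- \frac{3380}{19} \approx -177.89$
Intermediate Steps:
$v = 4$ ($v = 2 \cdot 2 = 4$)
$T{\left(N,Y \right)} = 4$
$z{\left(p \right)} = -1$ ($z{\left(p \right)} = 4 - 5 = -1$)
$x = 16900$ ($x = \left(-129 - 1\right)^{2} = \left(-130\right)^{2} = 16900$)
$\frac{x}{B{\left(-95,245 \right)}} = \frac{16900}{-95} = 16900 \left(- \frac{1}{95}\right) = - \frac{3380}{19}$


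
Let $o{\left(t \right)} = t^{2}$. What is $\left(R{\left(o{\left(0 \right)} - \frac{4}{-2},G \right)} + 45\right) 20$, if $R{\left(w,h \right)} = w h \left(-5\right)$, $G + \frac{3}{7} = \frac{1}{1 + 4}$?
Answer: $\frac{6620}{7} \approx 945.71$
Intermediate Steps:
$G = - \frac{8}{35}$ ($G = - \frac{3}{7} + \frac{1}{1 + 4} = - \frac{3}{7} + \frac{1}{5} = - \frac{8}{35} \approx -0.22857$)
$R{\left(w,h \right)} = - 5 h w$ ($R{\left(w,h \right)} = h w \left(-5\right) = - 5 h w$)
$\left(R{\left(o{\left(0 \right)} - \frac{4}{-2},G \right)} + 45\right) 20 = \left(\left(-5\right) \left(- \frac{8}{35}\right) \left(0^{2} - \frac{4}{-2}\right) + 45\right) 20 = \left(\left(-5\right) \left(- \frac{8}{35}\right) \left(0 - 4 \left(- \frac{1}{2}\right)\right) + 45\right) 20 = \left(\left(-5\right) \left(- \frac{8}{35}\right) \left(0 - -2\right) + 45\right) 20 = \left(\left(-5\right) \left(- \frac{8}{35}\right) \left(0 + 2\right) + 45\right) 20 = \left(\left(-5\right) \left(- \frac{8}{35}\right) 2 + 45\right) 20 = \left(\frac{16}{7} + 45\right) 20 = \frac{331}{7} \cdot 20 = \frac{6620}{7}$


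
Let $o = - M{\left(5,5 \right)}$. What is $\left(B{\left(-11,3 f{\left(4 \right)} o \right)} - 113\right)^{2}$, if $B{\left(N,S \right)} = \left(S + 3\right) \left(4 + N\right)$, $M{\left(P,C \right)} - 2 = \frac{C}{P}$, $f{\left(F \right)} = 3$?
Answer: $3025$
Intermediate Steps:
$M{\left(P,C \right)} = 2 + \frac{C}{P}$
$o = -3$ ($o = - (2 + \frac{5}{5}) = - (2 + 5 \cdot \frac{1}{5}) = - (2 + 1) = \left(-1\right) 3 = -3$)
$B{\left(N,S \right)} = \left(3 + S\right) \left(4 + N\right)$
$\left(B{\left(-11,3 f{\left(4 \right)} o \right)} - 113\right)^{2} = \left(\left(12 + 3 \left(-11\right) + 4 \cdot 3 \cdot 3 \left(-3\right) - 11 \cdot 3 \cdot 3 \left(-3\right)\right) - 113\right)^{2} = \left(\left(12 - 33 + 4 \cdot 9 \left(-3\right) - 11 \cdot 9 \left(-3\right)\right) - 113\right)^{2} = \left(\left(12 - 33 + 4 \left(-27\right) - -297\right) - 113\right)^{2} = \left(\left(12 - 33 - 108 + 297\right) - 113\right)^{2} = \left(168 - 113\right)^{2} = 55^{2} = 3025$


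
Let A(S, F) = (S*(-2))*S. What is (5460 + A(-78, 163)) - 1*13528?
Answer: -20236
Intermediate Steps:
A(S, F) = -2*S**2 (A(S, F) = (-2*S)*S = -2*S**2)
(5460 + A(-78, 163)) - 1*13528 = (5460 - 2*(-78)**2) - 1*13528 = (5460 - 2*6084) - 13528 = (5460 - 12168) - 13528 = -6708 - 13528 = -20236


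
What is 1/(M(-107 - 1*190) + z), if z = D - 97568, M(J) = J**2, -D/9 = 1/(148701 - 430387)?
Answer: -281686/2636299265 ≈ -0.00010685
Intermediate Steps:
D = 9/281686 (D = -9/(148701 - 430387) = -9/(-281686) = -9*(-1/281686) = 9/281686 ≈ 3.1950e-5)
z = -27483539639/281686 (z = 9/281686 - 97568 = -27483539639/281686 ≈ -97568.)
1/(M(-107 - 1*190) + z) = 1/((-107 - 1*190)**2 - 27483539639/281686) = 1/((-107 - 190)**2 - 27483539639/281686) = 1/((-297)**2 - 27483539639/281686) = 1/(88209 - 27483539639/281686) = 1/(-2636299265/281686) = -281686/2636299265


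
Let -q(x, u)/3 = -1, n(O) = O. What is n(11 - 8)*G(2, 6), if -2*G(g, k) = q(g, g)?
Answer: -9/2 ≈ -4.5000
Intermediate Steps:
q(x, u) = 3 (q(x, u) = -3*(-1) = 3)
G(g, k) = -3/2 (G(g, k) = -½*3 = -3/2)
n(11 - 8)*G(2, 6) = (11 - 8)*(-3/2) = 3*(-3/2) = -9/2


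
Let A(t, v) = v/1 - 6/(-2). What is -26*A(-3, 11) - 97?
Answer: -461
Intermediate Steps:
A(t, v) = 3 + v (A(t, v) = v*1 - 6*(-1/2) = v + 3 = 3 + v)
-26*A(-3, 11) - 97 = -26*(3 + 11) - 97 = -26*14 - 97 = -364 - 97 = -461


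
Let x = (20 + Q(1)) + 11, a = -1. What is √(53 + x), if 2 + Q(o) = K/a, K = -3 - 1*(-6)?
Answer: √79 ≈ 8.8882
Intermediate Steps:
K = 3 (K = -3 + 6 = 3)
Q(o) = -5 (Q(o) = -2 + 3/(-1) = -2 + 3*(-1) = -2 - 3 = -5)
x = 26 (x = (20 - 5) + 11 = 15 + 11 = 26)
√(53 + x) = √(53 + 26) = √79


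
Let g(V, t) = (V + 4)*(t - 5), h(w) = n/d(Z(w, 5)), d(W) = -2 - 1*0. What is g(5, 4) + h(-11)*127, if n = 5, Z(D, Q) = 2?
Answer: -653/2 ≈ -326.50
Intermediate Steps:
d(W) = -2 (d(W) = -2 + 0 = -2)
h(w) = -5/2 (h(w) = 5/(-2) = -1/2*5 = -5/2)
g(V, t) = (-5 + t)*(4 + V) (g(V, t) = (4 + V)*(-5 + t) = (-5 + t)*(4 + V))
g(5, 4) + h(-11)*127 = (-20 - 5*5 + 4*4 + 5*4) - 5/2*127 = (-20 - 25 + 16 + 20) - 635/2 = -9 - 635/2 = -653/2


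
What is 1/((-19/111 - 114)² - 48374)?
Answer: -12321/435411125 ≈ -2.8297e-5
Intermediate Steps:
1/((-19/111 - 114)² - 48374) = 1/((-12673/111)² - 48374) = 1/(160604929/12321 - 48374) = 1/(-435411125/12321) = -12321/435411125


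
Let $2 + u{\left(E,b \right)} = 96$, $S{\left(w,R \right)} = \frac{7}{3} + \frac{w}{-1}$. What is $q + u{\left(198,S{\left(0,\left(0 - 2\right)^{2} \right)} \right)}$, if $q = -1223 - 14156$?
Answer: $-15285$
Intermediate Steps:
$S{\left(w,R \right)} = \frac{7}{3} - w$ ($S{\left(w,R \right)} = 7 \cdot \frac{1}{3} + w \left(-1\right) = \frac{7}{3} - w$)
$u{\left(E,b \right)} = 94$ ($u{\left(E,b \right)} = -2 + 96 = 94$)
$q = -15379$
$q + u{\left(198,S{\left(0,\left(0 - 2\right)^{2} \right)} \right)} = -15379 + 94 = -15285$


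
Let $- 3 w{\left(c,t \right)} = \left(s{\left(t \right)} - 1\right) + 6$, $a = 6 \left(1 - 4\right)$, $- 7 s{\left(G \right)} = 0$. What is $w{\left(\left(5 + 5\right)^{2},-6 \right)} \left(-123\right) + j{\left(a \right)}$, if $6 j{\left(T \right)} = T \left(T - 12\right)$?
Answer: $295$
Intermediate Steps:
$s{\left(G \right)} = 0$ ($s{\left(G \right)} = \left(- \frac{1}{7}\right) 0 = 0$)
$a = -18$ ($a = 6 \left(-3\right) = -18$)
$w{\left(c,t \right)} = - \frac{5}{3}$ ($w{\left(c,t \right)} = - \frac{\left(0 - 1\right) + 6}{3} = - \frac{-1 + 6}{3} = \left(- \frac{1}{3}\right) 5 = - \frac{5}{3}$)
$j{\left(T \right)} = \frac{T \left(-12 + T\right)}{6}$ ($j{\left(T \right)} = \frac{T \left(T - 12\right)}{6} = \frac{T \left(-12 + T\right)}{6}$)
$w{\left(\left(5 + 5\right)^{2},-6 \right)} \left(-123\right) + j{\left(a \right)} = \left(- \frac{5}{3}\right) \left(-123\right) + \frac{1}{6} \left(-18\right) \left(-12 - 18\right) = 205 + \frac{1}{6} \left(-18\right) \left(-30\right) = 205 + 90 = 295$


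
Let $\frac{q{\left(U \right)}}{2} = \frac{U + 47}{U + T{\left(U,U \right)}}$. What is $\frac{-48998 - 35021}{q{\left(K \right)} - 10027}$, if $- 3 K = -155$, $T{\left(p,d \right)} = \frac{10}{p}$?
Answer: $\frac{405223637}{48341869} \approx 8.3825$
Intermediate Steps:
$K = \frac{155}{3}$ ($K = \left(- \frac{1}{3}\right) \left(-155\right) = \frac{155}{3} \approx 51.667$)
$q{\left(U \right)} = \frac{2 \left(47 + U\right)}{U + \frac{10}{U}}$ ($q{\left(U \right)} = 2 \frac{U + 47}{U + \frac{10}{U}} = 2 \frac{47 + U}{U + \frac{10}{U}} = \frac{2 \left(47 + U\right)}{U + \frac{10}{U}}$)
$\frac{-48998 - 35021}{q{\left(K \right)} - 10027} = \frac{-48998 - 35021}{2 \cdot \frac{155}{3} \frac{1}{10 + \left(\frac{155}{3}\right)^{2}} \left(47 + \frac{155}{3}\right) - 10027} = - \frac{84019}{2 \cdot \frac{155}{3} \frac{1}{10 + \frac{24025}{9}} \cdot \frac{296}{3} - 10027} = - \frac{84019}{2 \cdot \frac{155}{3} \frac{1}{\frac{24115}{9}} \cdot \frac{296}{3} - 10027} = - \frac{84019}{2 \cdot \frac{155}{3} \cdot \frac{9}{24115} \cdot \frac{296}{3} - 10027} = - \frac{84019}{\frac{18352}{4823} - 10027} = - \frac{84019}{- \frac{48341869}{4823}} = \left(-84019\right) \left(- \frac{4823}{48341869}\right) = \frac{405223637}{48341869}$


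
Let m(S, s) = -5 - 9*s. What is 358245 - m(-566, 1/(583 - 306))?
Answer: 99235259/277 ≈ 3.5825e+5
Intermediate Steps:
358245 - m(-566, 1/(583 - 306)) = 358245 - (-5 - 9/(583 - 306)) = 358245 - (-5 - 9/277) = 358245 - 1*(-1394/277) = 358245 + 1394/277 = 99235259/277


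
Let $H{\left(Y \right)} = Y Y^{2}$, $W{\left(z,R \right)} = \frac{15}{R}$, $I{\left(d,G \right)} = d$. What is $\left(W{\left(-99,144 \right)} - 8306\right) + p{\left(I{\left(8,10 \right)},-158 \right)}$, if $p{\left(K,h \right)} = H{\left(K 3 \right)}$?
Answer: $\frac{264869}{48} \approx 5518.1$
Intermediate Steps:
$H{\left(Y \right)} = Y^{3}$
$p{\left(K,h \right)} = 27 K^{3}$ ($p{\left(K,h \right)} = \left(K 3\right)^{3} = \left(3 K\right)^{3} = 27 K^{3}$)
$\left(W{\left(-99,144 \right)} - 8306\right) + p{\left(I{\left(8,10 \right)},-158 \right)} = \left(\frac{15}{144} - 8306\right) + 27 \cdot 8^{3} = \left(15 \cdot \frac{1}{144} - 8306\right) + 27 \cdot 512 = \left(\frac{5}{48} - 8306\right) + 13824 = - \frac{398683}{48} + 13824 = \frac{264869}{48}$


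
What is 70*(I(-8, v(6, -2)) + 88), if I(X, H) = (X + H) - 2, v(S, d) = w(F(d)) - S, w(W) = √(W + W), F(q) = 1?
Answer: 5040 + 70*√2 ≈ 5139.0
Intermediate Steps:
w(W) = √2*√W (w(W) = √(2*W) = √2*√W)
v(S, d) = √2 - S (v(S, d) = √2*√1 - S = √2*1 - S = √2 - S)
I(X, H) = -2 + H + X (I(X, H) = (H + X) - 2 = -2 + H + X)
70*(I(-8, v(6, -2)) + 88) = 70*((-2 + (√2 - 1*6) - 8) + 88) = 70*((-2 + (√2 - 6) - 8) + 88) = 70*((-2 + (-6 + √2) - 8) + 88) = 70*((-16 + √2) + 88) = 70*(72 + √2) = 5040 + 70*√2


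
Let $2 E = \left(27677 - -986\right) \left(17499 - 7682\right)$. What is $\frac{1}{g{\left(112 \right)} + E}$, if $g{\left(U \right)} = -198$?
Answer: $\frac{2}{281384275} \approx 7.1077 \cdot 10^{-9}$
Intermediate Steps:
$E = \frac{281384671}{2}$ ($E = \frac{\left(27677 - -986\right) \left(17499 - 7682\right)}{2} = \frac{\left(27677 + \left(1080 - 94\right)\right) 9817}{2} = \frac{\left(27677 + 986\right) 9817}{2} = \frac{28663 \cdot 9817}{2} = \frac{1}{2} \cdot 281384671 = \frac{281384671}{2} \approx 1.4069 \cdot 10^{8}$)
$\frac{1}{g{\left(112 \right)} + E} = \frac{1}{-198 + \frac{281384671}{2}} = \frac{1}{\frac{281384275}{2}} = \frac{2}{281384275}$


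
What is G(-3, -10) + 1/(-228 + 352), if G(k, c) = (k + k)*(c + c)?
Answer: 14881/124 ≈ 120.01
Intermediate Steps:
G(k, c) = 4*c*k (G(k, c) = (2*k)*(2*c) = 4*c*k)
G(-3, -10) + 1/(-228 + 352) = 4*(-10)*(-3) + 1/(-228 + 352) = 120 + 1/124 = 14881/124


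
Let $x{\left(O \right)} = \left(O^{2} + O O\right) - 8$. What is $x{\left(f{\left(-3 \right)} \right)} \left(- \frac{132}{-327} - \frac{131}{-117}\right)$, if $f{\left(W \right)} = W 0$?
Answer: $- \frac{155416}{12753} \approx -12.187$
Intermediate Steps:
$f{\left(W \right)} = 0$
$x{\left(O \right)} = -8 + 2 O^{2}$ ($x{\left(O \right)} = \left(O^{2} + O^{2}\right) - 8 = 2 O^{2} - 8 = -8 + 2 O^{2}$)
$x{\left(f{\left(-3 \right)} \right)} \left(- \frac{132}{-327} - \frac{131}{-117}\right) = \left(-8 + 2 \cdot 0^{2}\right) \left(- \frac{132}{-327} - \frac{131}{-117}\right) = \left(-8 + 2 \cdot 0\right) \left(\left(-132\right) \left(- \frac{1}{327}\right) - - \frac{131}{117}\right) = \left(-8 + 0\right) \left(\frac{44}{109} + \frac{131}{117}\right) = \left(-8\right) \frac{19427}{12753} = - \frac{155416}{12753}$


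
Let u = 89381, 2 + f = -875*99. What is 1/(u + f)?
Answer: 1/2754 ≈ 0.00036311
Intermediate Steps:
f = -86627 (f = -2 - 875*99 = -2 - 86625 = -86627)
1/(u + f) = 1/(89381 - 86627) = 1/2754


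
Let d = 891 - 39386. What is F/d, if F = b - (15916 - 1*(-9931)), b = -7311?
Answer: 33158/38495 ≈ 0.86136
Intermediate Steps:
F = -33158 (F = -7311 - (15916 - 1*(-9931)) = -7311 - (15916 + 9931) = -7311 - 1*25847 = -7311 - 25847 = -33158)
d = -38495
F/d = -33158/(-38495) = -33158*(-1/38495) = 33158/38495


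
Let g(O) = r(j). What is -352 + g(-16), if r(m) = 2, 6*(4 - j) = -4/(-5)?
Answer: -350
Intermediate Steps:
j = 58/15 (j = 4 - (-2)/(3*(-5)) = 4 - (-2)*(-1)/(3*5) = 4 - ⅙*⅘ = 4 - 2/15 = 58/15 ≈ 3.8667)
g(O) = 2
-352 + g(-16) = -352 + 2 = -350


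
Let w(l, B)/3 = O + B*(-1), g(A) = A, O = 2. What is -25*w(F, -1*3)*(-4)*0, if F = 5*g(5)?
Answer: 0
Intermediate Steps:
F = 25 (F = 5*5 = 25)
w(l, B) = 6 - 3*B (w(l, B) = 3*(2 + B*(-1)) = 3*(2 - B) = 6 - 3*B)
-25*w(F, -1*3)*(-4)*0 = -25*(6 - (-3)*3)*(-4)*0 = -25*(6 - 3*(-3))*(-4)*0 = -25*(6 + 9)*(-4)*0 = -25*15*(-4)*0 = -(-1500)*0 = -25*0 = 0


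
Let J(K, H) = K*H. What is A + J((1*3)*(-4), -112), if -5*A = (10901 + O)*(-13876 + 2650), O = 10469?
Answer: 47981268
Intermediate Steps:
J(K, H) = H*K
A = 47979924 (A = -(10901 + 10469)*(-13876 + 2650)/5 = -4274*(-11226) = -1/5*(-239899620) = 47979924)
A + J((1*3)*(-4), -112) = 47979924 - 112*1*3*(-4) = 47979924 - 336*(-4) = 47979924 - 112*(-12) = 47979924 + 1344 = 47981268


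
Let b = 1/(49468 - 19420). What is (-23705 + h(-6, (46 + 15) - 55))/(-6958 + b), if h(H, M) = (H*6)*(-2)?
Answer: 710124384/209073983 ≈ 3.3965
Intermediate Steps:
b = 1/30048 ≈ 3.3280e-5
h(H, M) = -12*H (h(H, M) = (6*H)*(-2) = -12*H)
(-23705 + h(-6, (46 + 15) - 55))/(-6958 + b) = (-23705 - 12*(-6))/(-6958 + 1/30048) = (-23705 + 72)/(-209073983/30048) = -23633*(-30048/209073983) = 710124384/209073983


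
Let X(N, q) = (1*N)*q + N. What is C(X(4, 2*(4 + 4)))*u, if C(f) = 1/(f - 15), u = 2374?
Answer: 2374/53 ≈ 44.792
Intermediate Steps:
X(N, q) = N + N*q (X(N, q) = N*q + N = N + N*q)
C(f) = 1/(-15 + f)
C(X(4, 2*(4 + 4)))*u = 2374/(-15 + 4*(1 + 2*(4 + 4))) = 2374/(-15 + 4*(1 + 2*8)) = 2374/(-15 + 4*(1 + 16)) = 2374/(-15 + 4*17) = 2374/(-15 + 68) = 2374/53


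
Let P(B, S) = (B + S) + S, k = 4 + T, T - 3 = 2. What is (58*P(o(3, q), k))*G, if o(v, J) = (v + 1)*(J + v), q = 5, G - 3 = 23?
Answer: 75400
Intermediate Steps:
G = 26 (G = 3 + 23 = 26)
T = 5 (T = 3 + 2 = 5)
o(v, J) = (1 + v)*(J + v)
k = 9 (k = 4 + 5 = 9)
P(B, S) = B + 2*S
(58*P(o(3, q), k))*G = (58*((5 + 3 + 3² + 5*3) + 2*9))*26 = (58*((5 + 3 + 9 + 15) + 18))*26 = (58*(32 + 18))*26 = (58*50)*26 = 2900*26 = 75400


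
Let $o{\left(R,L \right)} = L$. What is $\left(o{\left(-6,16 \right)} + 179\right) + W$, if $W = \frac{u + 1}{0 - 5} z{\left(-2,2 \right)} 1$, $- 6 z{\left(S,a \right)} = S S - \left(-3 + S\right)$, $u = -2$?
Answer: $\frac{1947}{10} \approx 194.7$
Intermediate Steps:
$z{\left(S,a \right)} = - \frac{1}{2} - \frac{S^{2}}{6} + \frac{S}{6}$ ($z{\left(S,a \right)} = - \frac{S S - \left(-3 + S\right)}{6} = - \frac{S^{2} - \left(-3 + S\right)}{6} = - \frac{3 + S^{2} - S}{6} = - \frac{1}{2} - \frac{S^{2}}{6} + \frac{S}{6}$)
$W = - \frac{3}{10}$ ($W = \frac{-2 + 1}{0 - 5} \left(- \frac{1}{2} - \frac{\left(-2\right)^{2}}{6} + \frac{1}{6} \left(-2\right)\right) 1 = - \frac{1}{-5} \left(- \frac{1}{2} - \frac{2}{3} - \frac{1}{3}\right) 1 = \left(-1\right) \left(- \frac{1}{5}\right) \left(- \frac{1}{2} - \frac{2}{3} - \frac{1}{3}\right) 1 = \frac{1}{5} \left(- \frac{3}{2}\right) 1 = \left(- \frac{3}{10}\right) 1 = - \frac{3}{10} \approx -0.3$)
$\left(o{\left(-6,16 \right)} + 179\right) + W = \left(16 + 179\right) - \frac{3}{10} = 195 - \frac{3}{10} = \frac{1947}{10}$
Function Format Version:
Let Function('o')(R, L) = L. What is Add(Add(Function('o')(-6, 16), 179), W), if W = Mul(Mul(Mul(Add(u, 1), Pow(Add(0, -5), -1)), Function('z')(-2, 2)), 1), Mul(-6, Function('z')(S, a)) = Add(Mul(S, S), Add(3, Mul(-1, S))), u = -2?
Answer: Rational(1947, 10) ≈ 194.70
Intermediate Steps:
Function('z')(S, a) = Add(Rational(-1, 2), Mul(Rational(-1, 6), Pow(S, 2)), Mul(Rational(1, 6), S)) (Function('z')(S, a) = Mul(Rational(-1, 6), Add(Mul(S, S), Add(3, Mul(-1, S)))) = Mul(Rational(-1, 6), Add(Pow(S, 2), Add(3, Mul(-1, S)))) = Mul(Rational(-1, 6), Add(3, Pow(S, 2), Mul(-1, S))) = Add(Rational(-1, 2), Mul(Rational(-1, 6), Pow(S, 2)), Mul(Rational(1, 6), S)))
W = Rational(-3, 10) (W = Mul(Mul(Mul(Add(-2, 1), Pow(Add(0, -5), -1)), Add(Rational(-1, 2), Mul(Rational(-1, 6), Pow(-2, 2)), Mul(Rational(1, 6), -2))), 1) = Mul(Mul(Mul(-1, Pow(-5, -1)), Add(Rational(-1, 2), Mul(Rational(-1, 6), 4), Rational(-1, 3))), 1) = Mul(Mul(Mul(-1, Rational(-1, 5)), Add(Rational(-1, 2), Rational(-2, 3), Rational(-1, 3))), 1) = Mul(Mul(Rational(1, 5), Rational(-3, 2)), 1) = Mul(Rational(-3, 10), 1) = Rational(-3, 10) ≈ -0.30000)
Add(Add(Function('o')(-6, 16), 179), W) = Add(Add(16, 179), Rational(-3, 10)) = Add(195, Rational(-3, 10)) = Rational(1947, 10)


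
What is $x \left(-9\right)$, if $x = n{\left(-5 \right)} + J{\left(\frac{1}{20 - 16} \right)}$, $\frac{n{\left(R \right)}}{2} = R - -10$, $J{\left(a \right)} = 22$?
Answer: $-288$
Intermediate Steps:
$n{\left(R \right)} = 20 + 2 R$ ($n{\left(R \right)} = 2 \left(R - -10\right) = 2 \left(R + 10\right) = 2 \left(10 + R\right) = 20 + 2 R$)
$x = 32$ ($x = \left(20 + 2 \left(-5\right)\right) + 22 = \left(20 - 10\right) + 22 = 10 + 22 = 32$)
$x \left(-9\right) = 32 \left(-9\right) = -288$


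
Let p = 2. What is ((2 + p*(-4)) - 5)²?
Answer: 121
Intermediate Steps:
((2 + p*(-4)) - 5)² = ((2 + 2*(-4)) - 5)² = ((2 - 8) - 5)² = (-6 - 5)² = (-11)² = 121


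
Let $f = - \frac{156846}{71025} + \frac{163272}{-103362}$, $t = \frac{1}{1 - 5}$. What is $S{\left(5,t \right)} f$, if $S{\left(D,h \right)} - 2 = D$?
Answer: $- \frac{1544906114}{58264175} \approx -26.516$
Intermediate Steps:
$t = - \frac{1}{4}$ ($t = \frac{1}{-4} = - \frac{1}{4} \approx -0.25$)
$S{\left(D,h \right)} = 2 + D$
$f = - \frac{1544906114}{407849225}$ ($f = \left(-156846\right) \frac{1}{71025} + 163272 \left(- \frac{1}{103362}\right) = - \frac{52282}{23675} - \frac{27212}{17227} = - \frac{1544906114}{407849225} \approx -3.7879$)
$S{\left(5,t \right)} f = \left(2 + 5\right) \left(- \frac{1544906114}{407849225}\right) = 7 \left(- \frac{1544906114}{407849225}\right) = - \frac{1544906114}{58264175}$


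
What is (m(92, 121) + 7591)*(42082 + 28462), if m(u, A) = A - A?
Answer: 535499504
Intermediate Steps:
m(u, A) = 0
(m(92, 121) + 7591)*(42082 + 28462) = (0 + 7591)*(42082 + 28462) = 7591*70544 = 535499504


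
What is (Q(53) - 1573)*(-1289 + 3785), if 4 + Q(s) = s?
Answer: -3803904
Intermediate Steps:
Q(s) = -4 + s
(Q(53) - 1573)*(-1289 + 3785) = ((-4 + 53) - 1573)*(-1289 + 3785) = (49 - 1573)*2496 = -1524*2496 = -3803904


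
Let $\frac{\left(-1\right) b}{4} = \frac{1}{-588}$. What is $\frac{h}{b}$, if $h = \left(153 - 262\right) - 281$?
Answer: $-57330$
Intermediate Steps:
$h = -390$ ($h = -109 - 281 = -390$)
$b = \frac{1}{147}$ ($b = - \frac{4}{-588} = \left(-4\right) \left(- \frac{1}{588}\right) = \frac{1}{147} \approx 0.0068027$)
$\frac{h}{b} = - 390 \frac{1}{\frac{1}{147}} = \left(-390\right) 147 = -57330$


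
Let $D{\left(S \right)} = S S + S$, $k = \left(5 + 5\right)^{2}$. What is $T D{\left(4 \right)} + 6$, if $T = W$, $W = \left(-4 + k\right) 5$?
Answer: $9606$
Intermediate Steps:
$k = 100$ ($k = 10^{2} = 100$)
$D{\left(S \right)} = S + S^{2}$ ($D{\left(S \right)} = S^{2} + S = S + S^{2}$)
$W = 480$ ($W = \left(-4 + 100\right) 5 = 96 \cdot 5 = 480$)
$T = 480$
$T D{\left(4 \right)} + 6 = 480 \cdot 4 \left(1 + 4\right) + 6 = 480 \cdot 4 \cdot 5 + 6 = 480 \cdot 20 + 6 = 9600 + 6 = 9606$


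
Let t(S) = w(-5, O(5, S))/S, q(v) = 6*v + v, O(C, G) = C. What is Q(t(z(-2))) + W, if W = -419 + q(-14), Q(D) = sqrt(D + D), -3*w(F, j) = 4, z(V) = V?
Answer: -517 + 2*sqrt(3)/3 ≈ -515.85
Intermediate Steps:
w(F, j) = -4/3 (w(F, j) = -1/3*4 = -4/3)
q(v) = 7*v
t(S) = -4/(3*S)
Q(D) = sqrt(2)*sqrt(D) (Q(D) = sqrt(2*D) = sqrt(2)*sqrt(D))
W = -517 (W = -419 + 7*(-14) = -419 - 98 = -517)
Q(t(z(-2))) + W = sqrt(2)*sqrt(-4/3/(-2)) - 517 = sqrt(2)*sqrt(-4/3*(-1/2)) - 517 = sqrt(2)*sqrt(2/3) - 517 = sqrt(2)*(sqrt(6)/3) - 517 = 2*sqrt(3)/3 - 517 = -517 + 2*sqrt(3)/3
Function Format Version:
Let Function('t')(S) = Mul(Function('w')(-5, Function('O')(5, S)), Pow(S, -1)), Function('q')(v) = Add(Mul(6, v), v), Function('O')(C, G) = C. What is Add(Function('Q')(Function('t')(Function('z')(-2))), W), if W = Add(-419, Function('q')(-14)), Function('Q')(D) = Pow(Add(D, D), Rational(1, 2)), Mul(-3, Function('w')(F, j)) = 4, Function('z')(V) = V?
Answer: Add(-517, Mul(Rational(2, 3), Pow(3, Rational(1, 2)))) ≈ -515.85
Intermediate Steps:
Function('w')(F, j) = Rational(-4, 3) (Function('w')(F, j) = Mul(Rational(-1, 3), 4) = Rational(-4, 3))
Function('q')(v) = Mul(7, v)
Function('t')(S) = Mul(Rational(-4, 3), Pow(S, -1))
Function('Q')(D) = Mul(Pow(2, Rational(1, 2)), Pow(D, Rational(1, 2))) (Function('Q')(D) = Pow(Mul(2, D), Rational(1, 2)) = Mul(Pow(2, Rational(1, 2)), Pow(D, Rational(1, 2))))
W = -517 (W = Add(-419, Mul(7, -14)) = Add(-419, -98) = -517)
Add(Function('Q')(Function('t')(Function('z')(-2))), W) = Add(Mul(Pow(2, Rational(1, 2)), Pow(Mul(Rational(-4, 3), Pow(-2, -1)), Rational(1, 2))), -517) = Add(Mul(Pow(2, Rational(1, 2)), Pow(Mul(Rational(-4, 3), Rational(-1, 2)), Rational(1, 2))), -517) = Add(Mul(Pow(2, Rational(1, 2)), Pow(Rational(2, 3), Rational(1, 2))), -517) = Add(Mul(Pow(2, Rational(1, 2)), Mul(Rational(1, 3), Pow(6, Rational(1, 2)))), -517) = Add(Mul(Rational(2, 3), Pow(3, Rational(1, 2))), -517) = Add(-517, Mul(Rational(2, 3), Pow(3, Rational(1, 2))))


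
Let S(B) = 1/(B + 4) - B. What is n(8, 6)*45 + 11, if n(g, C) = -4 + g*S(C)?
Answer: -2293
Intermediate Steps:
S(B) = 1/(4 + B) - B
n(g, C) = -4 + g*(1 - C² - 4*C)/(4 + C) (n(g, C) = -4 + g*((1 - C² - 4*C)/(4 + C)) = -4 + g*(1 - C² - 4*C)/(4 + C))
n(8, 6)*45 + 11 = ((-16 - 4*6 - 1*8*(-1 + 6² + 4*6))/(4 + 6))*45 + 11 = ((-16 - 24 - 1*8*(-1 + 36 + 24))/10)*45 + 11 = ((-16 - 24 - 1*8*59)/10)*45 + 11 = ((-16 - 24 - 472)/10)*45 + 11 = ((⅒)*(-512))*45 + 11 = -256/5*45 + 11 = -2304 + 11 = -2293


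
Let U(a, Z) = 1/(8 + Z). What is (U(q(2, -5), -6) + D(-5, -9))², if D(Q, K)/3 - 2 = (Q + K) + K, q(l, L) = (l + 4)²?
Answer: 15625/4 ≈ 3906.3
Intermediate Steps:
q(l, L) = (4 + l)²
D(Q, K) = 6 + 3*Q + 6*K (D(Q, K) = 6 + 3*((Q + K) + K) = 6 + 3*((K + Q) + K) = 6 + 3*(Q + 2*K) = 6 + (3*Q + 6*K) = 6 + 3*Q + 6*K)
(U(q(2, -5), -6) + D(-5, -9))² = (1/(8 - 6) + (6 + 3*(-5) + 6*(-9)))² = (1/2 + (6 - 15 - 54))² = (½ - 63)² = (-125/2)² = 15625/4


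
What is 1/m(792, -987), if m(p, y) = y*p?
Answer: -1/781704 ≈ -1.2793e-6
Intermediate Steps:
m(p, y) = p*y
1/m(792, -987) = 1/(792*(-987)) = 1/(-781704) = -1/781704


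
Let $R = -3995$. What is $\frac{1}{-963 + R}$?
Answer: $- \frac{1}{4958} \approx -0.00020169$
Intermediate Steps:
$\frac{1}{-963 + R} = \frac{1}{-963 - 3995} = \frac{1}{-4958} = - \frac{1}{4958}$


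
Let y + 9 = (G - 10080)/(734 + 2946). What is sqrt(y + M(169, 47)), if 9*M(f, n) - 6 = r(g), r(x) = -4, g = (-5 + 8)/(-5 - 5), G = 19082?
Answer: I*sqrt(12057865)/1380 ≈ 2.5163*I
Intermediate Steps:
g = -3/10 (g = 3/(-10) = 3*(-1/10) = -3/10 ≈ -0.30000)
y = -12059/1840 (y = -9 + (19082 - 10080)/(734 + 2946) = -9 + 9002/3680 = -9 + 9002*(1/3680) = -9 + 4501/1840 = -12059/1840 ≈ -6.5538)
M(f, n) = 2/9 (M(f, n) = 2/3 + (1/9)*(-4) = 2/3 - 4/9 = 2/9)
sqrt(y + M(169, 47)) = sqrt(-12059/1840 + 2/9) = sqrt(-104851/16560) = I*sqrt(12057865)/1380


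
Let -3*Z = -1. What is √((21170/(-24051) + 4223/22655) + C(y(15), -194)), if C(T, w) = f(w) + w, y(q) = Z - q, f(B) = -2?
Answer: I*√58396268707585809585/544875405 ≈ 14.025*I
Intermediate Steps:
Z = ⅓ (Z = -⅓*(-1) = ⅓ ≈ 0.33333)
y(q) = ⅓ - q
C(T, w) = -2 + w
√((21170/(-24051) + 4223/22655) + C(y(15), -194)) = √((21170/(-24051) + 4223/22655) + (-2 - 194)) = √((21170*(-1/24051) + 4223*(1/22655)) - 196) = √((-21170/24051 + 4223/22655) - 196) = √(-378038977/544875405 - 196) = √(-107173618357/544875405) = I*√58396268707585809585/544875405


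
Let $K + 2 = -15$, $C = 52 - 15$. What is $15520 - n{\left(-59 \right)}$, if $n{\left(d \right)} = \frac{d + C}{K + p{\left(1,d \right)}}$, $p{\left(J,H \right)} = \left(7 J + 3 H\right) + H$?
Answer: $\frac{1908949}{123} \approx 15520.0$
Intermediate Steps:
$p{\left(J,H \right)} = 4 H + 7 J$ ($p{\left(J,H \right)} = \left(3 H + 7 J\right) + H = 4 H + 7 J$)
$C = 37$ ($C = 52 - 15 = 37$)
$K = -17$ ($K = -2 - 15 = -17$)
$n{\left(d \right)} = \frac{37 + d}{-10 + 4 d}$ ($n{\left(d \right)} = \frac{d + 37}{-17 + \left(4 d + 7 \cdot 1\right)} = \frac{37 + d}{-17 + \left(4 d + 7\right)} = \frac{37 + d}{-17 + \left(7 + 4 d\right)} = \frac{37 + d}{-10 + 4 d}$)
$15520 - n{\left(-59 \right)} = 15520 - \frac{37 - 59}{2 \left(-5 + 2 \left(-59\right)\right)} = 15520 - \frac{1}{2} \frac{1}{-5 - 118} \left(-22\right) = 15520 - \frac{1}{2} \frac{1}{-123} \left(-22\right) = 15520 - \frac{1}{2} \left(- \frac{1}{123}\right) \left(-22\right) = 15520 - \frac{11}{123} = \frac{1908949}{123}$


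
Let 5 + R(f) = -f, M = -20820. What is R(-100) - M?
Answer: 20915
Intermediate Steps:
R(f) = -5 - f
R(-100) - M = (-5 - 1*(-100)) - 1*(-20820) = (-5 + 100) + 20820 = 95 + 20820 = 20915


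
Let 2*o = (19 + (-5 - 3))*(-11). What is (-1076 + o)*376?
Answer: -427324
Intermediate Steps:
o = -121/2 (o = ((19 + (-5 - 3))*(-11))/2 = ((19 - 8)*(-11))/2 = (11*(-11))/2 = (½)*(-121) = -121/2 ≈ -60.500)
(-1076 + o)*376 = (-1076 - 121/2)*376 = -2273/2*376 = -427324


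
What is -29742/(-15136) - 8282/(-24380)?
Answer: 106308289/46126960 ≈ 2.3047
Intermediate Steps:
-29742/(-15136) - 8282/(-24380) = -29742*(-1/15136) - 8282*(-1/24380) = 14871/7568 + 4141/12190 = 106308289/46126960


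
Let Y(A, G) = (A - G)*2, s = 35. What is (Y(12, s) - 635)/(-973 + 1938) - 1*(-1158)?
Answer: 1116789/965 ≈ 1157.3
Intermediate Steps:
Y(A, G) = -2*G + 2*A
(Y(12, s) - 635)/(-973 + 1938) - 1*(-1158) = ((-2*35 + 2*12) - 635)/(-973 + 1938) - 1*(-1158) = ((-70 + 24) - 635)/965 + 1158 = (-46 - 635)*(1/965) + 1158 = -681*1/965 + 1158 = -681/965 + 1158 = 1116789/965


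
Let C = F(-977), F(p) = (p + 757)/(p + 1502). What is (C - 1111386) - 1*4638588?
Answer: -603747314/105 ≈ -5.7500e+6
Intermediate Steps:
F(p) = (757 + p)/(1502 + p)
C = -44/105 (C = (757 - 977)/(1502 - 977) = -220/525 = (1/525)*(-220) = -44/105 ≈ -0.41905)
(C - 1111386) - 1*4638588 = (-44/105 - 1111386) - 1*4638588 = -116695574/105 - 4638588 = -603747314/105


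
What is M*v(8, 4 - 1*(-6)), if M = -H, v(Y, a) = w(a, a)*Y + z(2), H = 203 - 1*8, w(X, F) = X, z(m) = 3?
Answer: -16185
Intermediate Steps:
H = 195 (H = 203 - 8 = 195)
v(Y, a) = 3 + Y*a (v(Y, a) = a*Y + 3 = Y*a + 3 = 3 + Y*a)
M = -195 (M = -1*195 = -195)
M*v(8, 4 - 1*(-6)) = -195*(3 + 8*(4 - 1*(-6))) = -195*(3 + 8*(4 + 6)) = -195*(3 + 8*10) = -195*(3 + 80) = -195*83 = -16185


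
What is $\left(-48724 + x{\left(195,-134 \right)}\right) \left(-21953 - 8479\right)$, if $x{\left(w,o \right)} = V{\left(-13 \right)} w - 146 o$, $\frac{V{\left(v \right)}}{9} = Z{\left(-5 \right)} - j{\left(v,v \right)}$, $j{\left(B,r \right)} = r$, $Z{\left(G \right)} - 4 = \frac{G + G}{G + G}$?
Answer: $-73949760$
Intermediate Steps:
$Z{\left(G \right)} = 5$ ($Z{\left(G \right)} = 4 + \frac{G + G}{G + G} = 4 + \frac{2 G}{2 G} = 4 + 2 G \frac{1}{2 G} = 4 + 1 = 5$)
$V{\left(v \right)} = 45 - 9 v$ ($V{\left(v \right)} = 9 \left(5 - v\right) = 45 - 9 v$)
$x{\left(w,o \right)} = - 146 o + 162 w$ ($x{\left(w,o \right)} = \left(45 - -117\right) w - 146 o = \left(45 + 117\right) w - 146 o = 162 w - 146 o = - 146 o + 162 w$)
$\left(-48724 + x{\left(195,-134 \right)}\right) \left(-21953 - 8479\right) = \left(-48724 + \left(\left(-146\right) \left(-134\right) + 162 \cdot 195\right)\right) \left(-21953 - 8479\right) = \left(-48724 + \left(19564 + 31590\right)\right) \left(-30432\right) = \left(-48724 + 51154\right) \left(-30432\right) = 2430 \left(-30432\right) = -73949760$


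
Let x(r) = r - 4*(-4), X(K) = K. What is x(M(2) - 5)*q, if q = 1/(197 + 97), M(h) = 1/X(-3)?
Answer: 16/441 ≈ 0.036281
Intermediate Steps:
M(h) = -1/3 (M(h) = 1/(-3) = -1/3)
x(r) = 16 + r (x(r) = r + 16 = 16 + r)
q = 1/294 ≈ 0.0034014
x(M(2) - 5)*q = (16 + (-1/3 - 5))*(1/294) = (16 - 16/3)*(1/294) = (32/3)*(1/294) = 16/441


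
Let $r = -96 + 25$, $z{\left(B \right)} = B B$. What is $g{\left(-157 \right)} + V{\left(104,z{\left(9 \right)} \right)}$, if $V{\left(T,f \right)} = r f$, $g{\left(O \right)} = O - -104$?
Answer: $-5804$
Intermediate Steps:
$z{\left(B \right)} = B^{2}$
$r = -71$
$g{\left(O \right)} = 104 + O$ ($g{\left(O \right)} = O + 104 = 104 + O$)
$V{\left(T,f \right)} = - 71 f$
$g{\left(-157 \right)} + V{\left(104,z{\left(9 \right)} \right)} = \left(104 - 157\right) - 71 \cdot 9^{2} = -53 - 5751 = -5804$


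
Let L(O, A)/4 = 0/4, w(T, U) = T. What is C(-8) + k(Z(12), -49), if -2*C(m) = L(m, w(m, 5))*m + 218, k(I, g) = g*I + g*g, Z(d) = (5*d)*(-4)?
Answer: 14052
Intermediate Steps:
L(O, A) = 0 (L(O, A) = 4*(0/4) = 4*(0*(¼)) = 4*0 = 0)
Z(d) = -20*d
k(I, g) = g² + I*g (k(I, g) = I*g + g² = g² + I*g)
C(m) = -109 (C(m) = -(0*m + 218)/2 = -(0 + 218)/2 = -½*218 = -109)
C(-8) + k(Z(12), -49) = -109 - 49*(-20*12 - 49) = -109 - 49*(-240 - 49) = -109 - 49*(-289) = -109 + 14161 = 14052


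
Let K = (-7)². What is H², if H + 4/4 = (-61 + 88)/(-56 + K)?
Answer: 1156/49 ≈ 23.592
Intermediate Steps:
K = 49
H = -34/7 (H = -1 + (-61 + 88)/(-56 + 49) = -1 + 27/(-7) = -1 + 27*(-⅐) = -1 - 27/7 = -34/7 ≈ -4.8571)
H² = (-34/7)² = 1156/49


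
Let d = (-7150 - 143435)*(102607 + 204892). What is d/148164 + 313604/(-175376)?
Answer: -42295760448063/135335467 ≈ -3.1253e+5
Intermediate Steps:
d = -46304736915 (d = -150585*307499 = -46304736915)
d/148164 + 313604/(-175376) = -46304736915/148164 + 313604/(-175376) = -46304736915*1/148164 + 313604*(-1/175376) = -15434912305/49388 - 78401/43844 = -42295760448063/135335467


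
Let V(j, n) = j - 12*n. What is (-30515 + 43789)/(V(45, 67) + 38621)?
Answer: 6637/18931 ≈ 0.35059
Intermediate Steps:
V(j, n) = j - 12*n
(-30515 + 43789)/(V(45, 67) + 38621) = (-30515 + 43789)/((45 - 12*67) + 38621) = 13274/((45 - 804) + 38621) = 13274/(-759 + 38621) = 13274/37862 = 13274*(1/37862) = 6637/18931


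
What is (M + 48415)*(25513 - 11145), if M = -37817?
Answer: 152272064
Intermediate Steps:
(M + 48415)*(25513 - 11145) = (-37817 + 48415)*(25513 - 11145) = 10598*14368 = 152272064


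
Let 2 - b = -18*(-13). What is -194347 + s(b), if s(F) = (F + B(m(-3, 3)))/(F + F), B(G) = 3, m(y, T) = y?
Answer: -90176779/464 ≈ -1.9435e+5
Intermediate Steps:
b = -232 (b = 2 - (-18)*(-13) = 2 - 1*234 = 2 - 234 = -232)
s(F) = (3 + F)/(2*F) (s(F) = (F + 3)/(F + F) = (3 + F)/((2*F)) = (3 + F)*(1/(2*F)) = (3 + F)/(2*F))
-194347 + s(b) = -194347 + (½)*(3 - 232)/(-232) = -194347 + (½)*(-1/232)*(-229) = -194347 + 229/464 = -90176779/464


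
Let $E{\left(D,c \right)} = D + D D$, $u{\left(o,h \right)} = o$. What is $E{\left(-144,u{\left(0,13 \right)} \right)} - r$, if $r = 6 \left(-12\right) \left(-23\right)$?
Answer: $18936$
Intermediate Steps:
$E{\left(D,c \right)} = D + D^{2}$
$r = 1656$ ($r = \left(-72\right) \left(-23\right) = 1656$)
$E{\left(-144,u{\left(0,13 \right)} \right)} - r = - 144 \left(1 - 144\right) - 1656 = \left(-144\right) \left(-143\right) - 1656 = 20592 - 1656 = 18936$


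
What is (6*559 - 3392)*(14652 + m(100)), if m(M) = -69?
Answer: -554154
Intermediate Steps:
(6*559 - 3392)*(14652 + m(100)) = (6*559 - 3392)*(14652 - 69) = (3354 - 3392)*14583 = -38*14583 = -554154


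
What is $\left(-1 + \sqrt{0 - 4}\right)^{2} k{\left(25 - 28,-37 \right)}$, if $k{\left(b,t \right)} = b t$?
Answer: $-333 - 444 i \approx -333.0 - 444.0 i$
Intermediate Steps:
$\left(-1 + \sqrt{0 - 4}\right)^{2} k{\left(25 - 28,-37 \right)} = \left(-1 + \sqrt{0 - 4}\right)^{2} \left(25 - 28\right) \left(-37\right) = \left(-1 + \sqrt{-4}\right)^{2} \left(25 - 28\right) \left(-37\right) = \left(-1 + 2 i\right)^{2} \left(\left(-3\right) \left(-37\right)\right) = \left(-1 + 2 i\right)^{2} \cdot 111 = 111 \left(-1 + 2 i\right)^{2}$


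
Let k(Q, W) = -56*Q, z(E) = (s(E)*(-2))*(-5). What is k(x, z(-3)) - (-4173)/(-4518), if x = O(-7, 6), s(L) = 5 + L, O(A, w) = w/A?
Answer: 70897/1506 ≈ 47.076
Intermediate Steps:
z(E) = 50 + 10*E (z(E) = ((5 + E)*(-2))*(-5) = (-10 - 2*E)*(-5) = 50 + 10*E)
x = -6/7 (x = 6/(-7) = 6*(-1/7) = -6/7 ≈ -0.85714)
k(x, z(-3)) - (-4173)/(-4518) = -56*(-6/7) - (-4173)/(-4518) = 48 - (-4173)*(-1)/4518 = 48 - 1*1391/1506 = 48 - 1391/1506 = 70897/1506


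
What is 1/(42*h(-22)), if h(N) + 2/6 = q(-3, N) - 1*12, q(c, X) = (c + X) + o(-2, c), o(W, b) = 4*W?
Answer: -1/1904 ≈ -0.00052521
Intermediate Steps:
q(c, X) = -8 + X + c (q(c, X) = (c + X) + 4*(-2) = (X + c) - 8 = -8 + X + c)
h(N) = -70/3 + N (h(N) = -1/3 + ((-8 + N - 3) - 1*12) = -1/3 + ((-11 + N) - 12) = -1/3 + (-23 + N) = -70/3 + N)
1/(42*h(-22)) = 1/(42*(-70/3 - 22)) = 1/(42*(-136/3)) = 1/(-1904) = -1/1904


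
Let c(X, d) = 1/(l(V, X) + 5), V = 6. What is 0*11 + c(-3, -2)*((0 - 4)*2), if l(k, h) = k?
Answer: -8/11 ≈ -0.72727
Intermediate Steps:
c(X, d) = 1/11 (c(X, d) = 1/(6 + 5) = 1/11)
0*11 + c(-3, -2)*((0 - 4)*2) = 0*11 + ((0 - 4)*2)/11 = 0 + (-4*2)/11 = 0 + (1/11)*(-8) = 0 - 8/11 = -8/11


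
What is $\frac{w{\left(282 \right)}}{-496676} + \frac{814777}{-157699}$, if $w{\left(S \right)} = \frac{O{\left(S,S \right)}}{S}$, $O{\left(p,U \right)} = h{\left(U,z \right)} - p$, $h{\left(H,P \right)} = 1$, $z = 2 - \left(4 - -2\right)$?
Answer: $- \frac{114119766799645}{22087737003768} \approx -5.1667$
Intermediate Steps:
$z = -4$ ($z = 2 - \left(4 + 2\right) = 2 - 6 = -4$)
$O{\left(p,U \right)} = 1 - p$
$w{\left(S \right)} = \frac{1 - S}{S}$
$\frac{w{\left(282 \right)}}{-496676} + \frac{814777}{-157699} = \frac{\frac{1}{282} \left(1 - 282\right)}{-496676} + \frac{814777}{-157699} = \frac{1 - 282}{282} \left(- \frac{1}{496676}\right) + 814777 \left(- \frac{1}{157699}\right) = \frac{1}{282} \left(-281\right) \left(- \frac{1}{496676}\right) - \frac{814777}{157699} = \left(- \frac{281}{282}\right) \left(- \frac{1}{496676}\right) - \frac{814777}{157699} = \frac{281}{140062632} - \frac{814777}{157699} = - \frac{114119766799645}{22087737003768}$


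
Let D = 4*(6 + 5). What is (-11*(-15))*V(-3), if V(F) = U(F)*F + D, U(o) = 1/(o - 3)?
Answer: 14685/2 ≈ 7342.5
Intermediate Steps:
D = 44 (D = 4*11 = 44)
U(o) = 1/(-3 + o)
V(F) = 44 + F/(-3 + F) (V(F) = F/(-3 + F) + 44 = 44 + F/(-3 + F))
(-11*(-15))*V(-3) = (-11*(-15))*(3*(-44 + 15*(-3))/(-3 - 3)) = 165*(3*(-44 - 45)/(-6)) = 165*(3*(-⅙)*(-89)) = 165*(89/2) = 14685/2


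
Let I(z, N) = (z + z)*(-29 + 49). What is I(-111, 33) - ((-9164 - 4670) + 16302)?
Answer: -6908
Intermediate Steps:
I(z, N) = 40*z (I(z, N) = (2*z)*20 = 40*z)
I(-111, 33) - ((-9164 - 4670) + 16302) = 40*(-111) - ((-9164 - 4670) + 16302) = -4440 - (-13834 + 16302) = -4440 - 1*2468 = -4440 - 2468 = -6908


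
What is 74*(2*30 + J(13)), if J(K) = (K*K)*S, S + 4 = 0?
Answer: -45584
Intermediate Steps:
S = -4 (S = -4 + 0 = -4)
J(K) = -4*K² (J(K) = (K*K)*(-4) = K²*(-4) = -4*K²)
74*(2*30 + J(13)) = 74*(2*30 - 4*13²) = 74*(60 - 4*169) = 74*(60 - 676) = 74*(-616) = -45584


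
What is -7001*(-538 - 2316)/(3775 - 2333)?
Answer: 9990427/721 ≈ 13856.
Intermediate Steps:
-7001*(-538 - 2316)/(3775 - 2333) = -7001/(1442/(-2854)) = -7001/(1442*(-1/2854)) = -7001/(-721/1427) = -7001*(-1427/721) = 9990427/721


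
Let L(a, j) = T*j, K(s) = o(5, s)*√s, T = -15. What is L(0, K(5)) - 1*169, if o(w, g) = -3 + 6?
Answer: -169 - 45*√5 ≈ -269.62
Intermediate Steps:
o(w, g) = 3
K(s) = 3*√s
L(a, j) = -15*j
L(0, K(5)) - 1*169 = -45*√5 - 1*169 = -45*√5 - 169 = -169 - 45*√5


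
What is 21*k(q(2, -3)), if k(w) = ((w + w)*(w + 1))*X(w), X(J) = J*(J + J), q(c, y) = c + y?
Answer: 0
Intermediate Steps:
X(J) = 2*J**2 (X(J) = J*(2*J) = 2*J**2)
k(w) = 4*w**3*(1 + w) (k(w) = ((w + w)*(w + 1))*(2*w**2) = ((2*w)*(1 + w))*(2*w**2) = (2*w*(1 + w))*(2*w**2) = 4*w**3*(1 + w))
21*k(q(2, -3)) = 21*(4*(2 - 3)**3*(1 + (2 - 3))) = 21*(4*(-1)**3*(1 - 1)) = 21*(4*(-1)*0) = 21*0 = 0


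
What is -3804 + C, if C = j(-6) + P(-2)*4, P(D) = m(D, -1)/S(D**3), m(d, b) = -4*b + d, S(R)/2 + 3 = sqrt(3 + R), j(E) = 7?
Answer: -26585/7 - 2*I*sqrt(5)/7 ≈ -3797.9 - 0.63888*I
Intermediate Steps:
S(R) = -6 + 2*sqrt(3 + R)
m(d, b) = d - 4*b
P(D) = (4 + D)/(-6 + 2*sqrt(3 + D**3)) (P(D) = (D - 4*(-1))/(-6 + 2*sqrt(3 + D**3)) = (D + 4)/(-6 + 2*sqrt(3 + D**3)) = (4 + D)/(-6 + 2*sqrt(3 + D**3)))
C = 7 + 4/(-3 + I*sqrt(5)) (C = 7 + ((4 - 2)/(2*(-3 + sqrt(3 + (-2)**3))))*4 = 7 + ((1/2)*2/(-3 + sqrt(3 - 8)))*4 = 7 + ((1/2)*2/(-3 + sqrt(-5)))*4 = 7 + ((1/2)*2/(-3 + I*sqrt(5)))*4 = 7 + 4/(-3 + I*sqrt(5)) ≈ 6.1429 - 0.63888*I)
-3804 + C = -3804 + (43/7 - 2*I*sqrt(5)/7) = -26585/7 - 2*I*sqrt(5)/7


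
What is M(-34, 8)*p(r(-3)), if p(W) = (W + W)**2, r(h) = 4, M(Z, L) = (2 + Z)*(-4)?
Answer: 8192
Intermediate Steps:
M(Z, L) = -8 - 4*Z
p(W) = 4*W**2 (p(W) = (2*W)**2 = 4*W**2)
M(-34, 8)*p(r(-3)) = (-8 - 4*(-34))*(4*4**2) = (-8 + 136)*(4*16) = 128*64 = 8192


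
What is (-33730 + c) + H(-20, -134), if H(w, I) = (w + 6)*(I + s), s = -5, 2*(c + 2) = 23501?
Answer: -40071/2 ≈ -20036.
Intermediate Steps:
c = 23497/2 (c = -2 + (½)*23501 = -2 + 23501/2 = 23497/2 ≈ 11749.)
H(w, I) = (-5 + I)*(6 + w) (H(w, I) = (w + 6)*(I - 5) = (6 + w)*(-5 + I) = (-5 + I)*(6 + w))
(-33730 + c) + H(-20, -134) = (-33730 + 23497/2) + (-30 - 5*(-20) + 6*(-134) - 134*(-20)) = -43963/2 + (-30 + 100 - 804 + 2680) = -43963/2 + 1946 = -40071/2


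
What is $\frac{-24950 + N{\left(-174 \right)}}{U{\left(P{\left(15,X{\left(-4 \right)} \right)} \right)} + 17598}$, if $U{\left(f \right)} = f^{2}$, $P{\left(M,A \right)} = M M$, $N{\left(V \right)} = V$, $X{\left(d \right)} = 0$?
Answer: $- \frac{25124}{68223} \approx -0.36826$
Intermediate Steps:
$P{\left(M,A \right)} = M^{2}$
$\frac{-24950 + N{\left(-174 \right)}}{U{\left(P{\left(15,X{\left(-4 \right)} \right)} \right)} + 17598} = \frac{-24950 - 174}{\left(15^{2}\right)^{2} + 17598} = - \frac{25124}{225^{2} + 17598} = - \frac{25124}{50625 + 17598} = - \frac{25124}{68223}$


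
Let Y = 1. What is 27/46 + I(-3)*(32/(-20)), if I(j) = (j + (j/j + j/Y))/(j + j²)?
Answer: 265/138 ≈ 1.9203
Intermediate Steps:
I(j) = (1 + 2*j)/(j + j²) (I(j) = (j + (j/j + j/1))/(j + j²) = (j + (1 + j*1))/(j + j²) = (j + (1 + j))/(j + j²) = (1 + 2*j)/(j + j²))
27/46 + I(-3)*(32/(-20)) = 27/46 + ((1 + 2*(-3))/((-3)*(1 - 3)))*(32/(-20)) = 27*(1/46) + (-⅓*(1 - 6)/(-2))*(32*(-1/20)) = 27/46 - ⅓*(-½)*(-5)*(-8/5) = 27/46 - ⅚*(-8/5) = 27/46 + 4/3 = 265/138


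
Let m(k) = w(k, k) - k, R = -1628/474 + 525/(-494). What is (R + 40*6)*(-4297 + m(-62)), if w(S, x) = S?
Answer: -118477653163/117078 ≈ -1.0120e+6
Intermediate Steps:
R = -526541/117078 (R = -1628*1/474 + 525*(-1/494) = -814/237 - 525/494 = -526541/117078 ≈ -4.4974)
m(k) = 0 (m(k) = k - k = 0)
(R + 40*6)*(-4297 + m(-62)) = (-526541/117078 + 40*6)*(-4297 + 0) = (-526541/117078 + 240)*(-4297) = (27572179/117078)*(-4297) = -118477653163/117078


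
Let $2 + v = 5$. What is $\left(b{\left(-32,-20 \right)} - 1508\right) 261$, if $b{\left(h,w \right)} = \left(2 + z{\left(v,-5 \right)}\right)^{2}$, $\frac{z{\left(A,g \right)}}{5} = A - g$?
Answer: $66816$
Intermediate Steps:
$v = 3$ ($v = -2 + 5 = 3$)
$z{\left(A,g \right)} = - 5 g + 5 A$ ($z{\left(A,g \right)} = 5 \left(A - g\right) = - 5 g + 5 A$)
$b{\left(h,w \right)} = 1764$ ($b{\left(h,w \right)} = \left(2 + \left(\left(-5\right) \left(-5\right) + 5 \cdot 3\right)\right)^{2} = \left(2 + \left(25 + 15\right)\right)^{2} = \left(2 + 40\right)^{2} = 42^{2} = 1764$)
$\left(b{\left(-32,-20 \right)} - 1508\right) 261 = \left(1764 - 1508\right) 261 = 256 \cdot 261 = 66816$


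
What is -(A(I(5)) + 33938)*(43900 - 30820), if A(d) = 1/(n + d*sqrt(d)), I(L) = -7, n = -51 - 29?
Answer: 13080*(-237566*sqrt(7) + 2715039*I)/(-80*I + 7*sqrt(7)) ≈ -4.4391e+8 - 35.938*I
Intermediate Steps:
n = -80
A(d) = 1/(-80 + d**(3/2)) (A(d) = 1/(-80 + d*sqrt(d)) = 1/(-80 + d**(3/2)))
-(A(I(5)) + 33938)*(43900 - 30820) = -(1/(-80 + (-7)**(3/2)) + 33938)*(43900 - 30820) = -(1/(-80 - 7*I*sqrt(7)) + 33938)*13080 = -(33938 + 1/(-80 - 7*I*sqrt(7)))*13080 = -(443909040 + 13080/(-80 - 7*I*sqrt(7))) = -443909040 - 13080/(-80 - 7*I*sqrt(7))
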